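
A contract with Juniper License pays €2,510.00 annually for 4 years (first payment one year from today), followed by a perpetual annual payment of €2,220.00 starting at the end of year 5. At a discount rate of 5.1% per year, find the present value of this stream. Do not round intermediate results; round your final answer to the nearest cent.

PV of 4-year annuity: €2,510.00 × [1 − (1+0.051)^−4] / 0.051 = 8879.69993
Perpetuity value at year 4: €2,220.00 / 0.051 = 43529.41176
PV of perpetuity: 43529.41176 / (1+0.051)^4 = 35675.65326
Total PV = 8879.69993 + 35675.65326 = 44555.35319

€44555.35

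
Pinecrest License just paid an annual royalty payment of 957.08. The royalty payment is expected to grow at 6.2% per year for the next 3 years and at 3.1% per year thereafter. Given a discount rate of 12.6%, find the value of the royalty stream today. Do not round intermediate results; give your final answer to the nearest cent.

D_1 = 1016.41896
D_2 = 1079.43694
D_3 = 1146.36203
Terminal value at year 3: TV = D_3×(1+g_2)/(r−g_2) = 1181.89925/0.095 = 12441.04472
P_0 = D_1/(1+r)^1 + D_2/(1+r)^2 + D_3/(1+r)^3 + TV/(1+r)^3
    = 902.68114 + 851.37422 + 802.98350 + 8714.48405 = 11271.52290

11271.52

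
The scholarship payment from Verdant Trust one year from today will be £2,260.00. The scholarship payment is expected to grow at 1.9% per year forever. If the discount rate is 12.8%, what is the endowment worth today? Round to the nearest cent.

Growing perpetuity: P = D₁ / (r − g) = £2,260.0000 / (0.128 − 0.019) = £20,733.94

£20733.94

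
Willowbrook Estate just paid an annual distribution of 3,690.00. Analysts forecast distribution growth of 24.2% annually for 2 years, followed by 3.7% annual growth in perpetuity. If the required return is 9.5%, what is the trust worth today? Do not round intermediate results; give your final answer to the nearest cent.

D_1 = 4582.98000
D_2 = 5692.06116
Terminal value at year 2: TV = D_2×(1+g_2)/(r−g_2) = 5902.66742/0.058 = 101770.12798
P_0 = D_1/(1+r)^1 + D_2/(1+r)^2 + TV/(1+r)^2
    = 4185.36986 + 4747.24143 + 84877.40287 = 93810.01417

93810.01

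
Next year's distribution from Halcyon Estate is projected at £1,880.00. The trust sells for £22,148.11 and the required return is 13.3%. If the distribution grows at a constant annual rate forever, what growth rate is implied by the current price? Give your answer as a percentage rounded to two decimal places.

4.81%

P = D₁/(r−g) ⇒ g = r − D₁/P = 0.133 − £1,880.00/£22,148.11 = 0.048117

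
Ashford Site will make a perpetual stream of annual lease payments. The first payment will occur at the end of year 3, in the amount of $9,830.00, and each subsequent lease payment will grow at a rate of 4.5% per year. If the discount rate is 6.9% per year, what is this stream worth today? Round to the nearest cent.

$358415.57

Value at end of year 2: C₁ / (r − g) = $9,830.00 / (0.069 − 0.045) = $409,583.3333
Discount to today: PV = $409,583.3333 / (1 + 0.069)^2 = $409,583.3333 / 1.142761 = $358,415.57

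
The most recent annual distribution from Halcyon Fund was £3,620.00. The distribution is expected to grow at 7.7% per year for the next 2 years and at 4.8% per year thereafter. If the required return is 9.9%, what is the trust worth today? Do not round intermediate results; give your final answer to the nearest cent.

D_1 = 3898.74000
D_2 = 4198.94298
Terminal value at year 2: TV = D_2×(1+g_2)/(r−g_2) = 4400.49224/0.051 = 86284.16163
P_0 = D_1/(1+r)^1 + D_2/(1+r)^2 + TV/(1+r)^2
    = 3547.53412 + 3476.51888 + 71439.05464 = 78463.10764

£78463.11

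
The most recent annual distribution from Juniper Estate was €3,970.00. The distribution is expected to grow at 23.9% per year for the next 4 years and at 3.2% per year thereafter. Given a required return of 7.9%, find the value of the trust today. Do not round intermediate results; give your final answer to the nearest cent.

D_1 = 4918.83000
D_2 = 6094.43037
D_3 = 7550.99923
D_4 = 9355.68804
Terminal value at year 4: TV = D_4×(1+g_2)/(r−g_2) = 9655.07006/0.047 = 205427.02258
P_0 = D_1/(1+r)^1 + D_2/(1+r)^2 + D_3/(1+r)^3 + D_4/(1+r)^4 + TV/(1+r)^4
    = 4558.69323 + 5234.68111 + 6010.90815 + 6902.23837 + 151555.53183 = 174262.05269

€174262.05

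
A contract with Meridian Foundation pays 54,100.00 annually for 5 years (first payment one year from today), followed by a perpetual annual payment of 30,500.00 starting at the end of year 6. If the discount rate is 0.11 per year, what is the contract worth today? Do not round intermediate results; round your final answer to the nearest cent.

PV of 5-year annuity: 54,100.00 × [1 − (1+0.11)^−5] / 0.11 = 199948.02865
Perpetuity value at year 5: 30,500.00 / 0.11 = 277272.72727
PV of perpetuity: 277272.72727 / (1+0.11)^5 = 164547.86823
Total PV = 199948.02865 + 164547.86823 = 364495.89689

364495.90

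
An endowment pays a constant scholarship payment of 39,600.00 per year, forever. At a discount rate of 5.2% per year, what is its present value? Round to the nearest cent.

761538.46

Level perpetuity: PV = C / r = 39,600.00 / 0.052 = 761,538.46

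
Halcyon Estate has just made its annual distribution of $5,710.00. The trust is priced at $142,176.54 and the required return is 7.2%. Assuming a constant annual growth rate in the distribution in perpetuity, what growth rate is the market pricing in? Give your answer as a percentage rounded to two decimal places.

3.06%

P = D₀(1+g)/(r−g) ⇒ P(r−g) = D₀(1+g) ⇒ g(P+D₀) = P·r − D₀
g = (P·r − D₀)/(P + D₀) = ($142,176.54×0.072 − $5,710.00) / ($142,176.54 + $5,710.00) = 0.030609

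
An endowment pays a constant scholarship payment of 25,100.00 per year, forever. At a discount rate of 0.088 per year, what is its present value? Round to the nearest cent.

285227.27

Level perpetuity: PV = C / r = 25,100.00 / 0.088 = 285,227.27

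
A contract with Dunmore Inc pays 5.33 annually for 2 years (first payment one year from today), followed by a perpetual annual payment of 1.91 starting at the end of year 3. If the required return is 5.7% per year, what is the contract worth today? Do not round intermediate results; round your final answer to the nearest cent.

39.81

PV of 2-year annuity: 5.33 × [1 − (1+0.057)^−2] / 0.057 = 9.81322
Perpetuity value at year 2: 1.91 / 0.057 = 33.50877
PV of perpetuity: 33.50877 / (1+0.057)^2 = 29.99221
Total PV = 9.81322 + 29.99221 = 39.80543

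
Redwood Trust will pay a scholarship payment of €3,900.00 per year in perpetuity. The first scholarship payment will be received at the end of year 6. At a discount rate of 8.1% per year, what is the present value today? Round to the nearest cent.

Value at end of year 5: C / r = €3,900.00 / 0.081 = €48,148.1481
Discount to today: PV = €48,148.1481 / (1 + 0.081)^5 = €48,148.1481 / 1.476143 = €32,617.53

€32617.53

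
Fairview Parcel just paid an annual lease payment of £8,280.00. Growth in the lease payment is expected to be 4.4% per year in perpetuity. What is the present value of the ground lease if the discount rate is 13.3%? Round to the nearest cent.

D₁ = D₀ × (1 + g) = £8,280.00 × 1.044 = £8,644.3200
Growing perpetuity: P = D₁ / (r − g) = £8,644.3200 / (0.133 − 0.044) = £97,127.19

£97127.19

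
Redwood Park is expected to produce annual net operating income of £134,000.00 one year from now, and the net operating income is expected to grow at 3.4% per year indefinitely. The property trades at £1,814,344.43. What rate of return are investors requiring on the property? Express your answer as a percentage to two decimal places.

P = D₁/(r − g) ⇒ r = D₁/P + g = £134,000.0000/£1,814,344.43 + 0.034 = 0.073856 + 0.034 = 0.107856

10.79%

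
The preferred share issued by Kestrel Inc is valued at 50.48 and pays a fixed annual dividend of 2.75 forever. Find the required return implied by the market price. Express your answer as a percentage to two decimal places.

P = C/r ⇒ r = C/P = 2.75/50.48 = 0.054477

5.45%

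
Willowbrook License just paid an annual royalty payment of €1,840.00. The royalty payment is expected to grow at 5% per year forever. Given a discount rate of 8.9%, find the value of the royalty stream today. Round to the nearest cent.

D₁ = D₀ × (1 + g) = €1,840.00 × 1.05 = €1,932.0000
Growing perpetuity: P = D₁ / (r − g) = €1,932.0000 / (0.089 − 0.05) = €49,538.46

€49538.46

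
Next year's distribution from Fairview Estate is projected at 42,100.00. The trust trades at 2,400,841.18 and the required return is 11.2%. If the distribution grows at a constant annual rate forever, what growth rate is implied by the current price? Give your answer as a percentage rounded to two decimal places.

P = D₁/(r−g) ⇒ g = r − D₁/P = 0.112 − 42,100.00/2,400,841.18 = 0.094464

9.45%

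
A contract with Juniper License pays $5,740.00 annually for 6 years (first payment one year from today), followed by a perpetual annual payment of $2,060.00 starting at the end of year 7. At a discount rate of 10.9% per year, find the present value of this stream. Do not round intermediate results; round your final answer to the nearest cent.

PV of 6-year annuity: $5,740.00 × [1 − (1+0.109)^−6] / 0.109 = 24353.40233
Perpetuity value at year 6: $2,060.00 / 0.109 = 18899.08257
PV of perpetuity: 18899.08257 / (1+0.109)^6 = 10159.01135
Total PV = 24353.40233 + 10159.01135 = 34512.41368

$34512.41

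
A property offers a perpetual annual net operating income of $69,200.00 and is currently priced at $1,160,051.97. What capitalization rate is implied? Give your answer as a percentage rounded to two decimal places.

P = C/r ⇒ r = C/P = $69,200.00/$1,160,051.97 = 0.059652

5.97%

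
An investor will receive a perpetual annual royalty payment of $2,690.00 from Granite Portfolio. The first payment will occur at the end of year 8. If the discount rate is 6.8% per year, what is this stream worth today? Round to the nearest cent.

$24960.00

Value at end of year 7: C / r = $2,690.00 / 0.068 = $39,558.8235
Discount to today: PV = $39,558.8235 / (1 + 0.068)^7 = $39,558.8235 / 1.584889 = $24,960.00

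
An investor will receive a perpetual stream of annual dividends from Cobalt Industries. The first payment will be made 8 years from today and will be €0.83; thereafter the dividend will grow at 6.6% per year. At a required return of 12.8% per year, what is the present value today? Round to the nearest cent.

Value at end of year 7: C₁ / (r − g) = €0.83 / (0.128 − 0.066) = €13.3871
Discount to today: PV = €13.3871 / (1 + 0.128)^7 = €13.3871 / 2.323612 = €5.76

€5.76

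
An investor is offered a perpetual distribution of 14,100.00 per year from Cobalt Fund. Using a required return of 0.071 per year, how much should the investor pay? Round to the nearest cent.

198591.55

Level perpetuity: PV = C / r = 14,100.00 / 0.071 = 198,591.55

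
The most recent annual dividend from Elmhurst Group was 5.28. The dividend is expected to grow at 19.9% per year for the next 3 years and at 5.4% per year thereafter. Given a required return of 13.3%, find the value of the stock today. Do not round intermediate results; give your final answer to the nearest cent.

101.24

D_1 = 6.33072
D_2 = 7.59053
D_3 = 9.10105
Terminal value at year 3: TV = D_3×(1+g_2)/(r−g_2) = 9.59251/0.079 = 121.42413
P_0 = D_1/(1+r)^1 + D_2/(1+r)^2 + D_3/(1+r)^3 + TV/(1+r)^3
    = 5.58757 + 5.91306 + 6.25751 + 83.48631 = 101.24446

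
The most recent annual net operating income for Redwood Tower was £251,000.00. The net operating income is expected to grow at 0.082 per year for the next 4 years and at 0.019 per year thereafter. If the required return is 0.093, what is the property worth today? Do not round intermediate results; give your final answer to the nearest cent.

D_1 = 271582.00000
D_2 = 293851.72400
D_3 = 317947.56537
D_4 = 344019.26573
Terminal value at year 4: TV = D_4×(1+g_2)/(r−g_2) = 350555.63178/0.074 = 4737238.26726
P_0 = D_1/(1+r)^1 + D_2/(1+r)^2 + D_3/(1+r)^3 + D_4/(1+r)^4 + TV/(1+r)^4
    = 248473.92498 + 245973.27248 + 243497.78667 + 241047.21425 + 3319285.28811 = 4298277.48649

£4298277.49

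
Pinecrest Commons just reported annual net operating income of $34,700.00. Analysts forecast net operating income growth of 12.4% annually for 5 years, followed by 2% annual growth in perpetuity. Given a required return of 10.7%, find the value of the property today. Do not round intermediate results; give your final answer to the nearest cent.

$620698.54

D_1 = 39002.80000
D_2 = 43839.14720
D_3 = 49275.20145
D_4 = 55385.32643
D_5 = 62253.10691
Terminal value at year 5: TV = D_5×(1+g_2)/(r−g_2) = 63498.16905/0.087 = 729864.01206
P_0 = D_1/(1+r)^1 + D_2/(1+r)^2 + D_3/(1+r)^3 + D_4/(1+r)^4 + D_5/(1+r)^5 + TV/(1+r)^5
    = 35232.88166 + 35773.94669 + 36323.32076 + 36881.13147 + 37447.50837 + 439039.75335 = 620698.54231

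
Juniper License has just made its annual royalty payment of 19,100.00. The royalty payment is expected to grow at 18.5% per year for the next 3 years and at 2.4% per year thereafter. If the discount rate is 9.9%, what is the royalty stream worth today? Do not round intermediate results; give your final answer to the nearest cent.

D_1 = 22633.50000
D_2 = 26820.69750
D_3 = 31782.52654
Terminal value at year 3: TV = D_3×(1+g_2)/(r−g_2) = 32545.30717/0.075 = 433937.42899
P_0 = D_1/(1+r)^1 + D_2/(1+r)^2 + D_3/(1+r)^3 + TV/(1+r)^3
    = 20594.63148 + 22206.22230 + 23943.92486 + 326914.38747 = 393659.16612

393659.17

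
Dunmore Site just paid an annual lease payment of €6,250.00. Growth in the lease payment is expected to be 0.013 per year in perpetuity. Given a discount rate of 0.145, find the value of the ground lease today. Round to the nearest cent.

€47964.02

D₁ = D₀ × (1 + g) = €6,250.00 × 1.013 = €6,331.2500
Growing perpetuity: P = D₁ / (r − g) = €6,331.2500 / (0.145 − 0.013) = €47,964.02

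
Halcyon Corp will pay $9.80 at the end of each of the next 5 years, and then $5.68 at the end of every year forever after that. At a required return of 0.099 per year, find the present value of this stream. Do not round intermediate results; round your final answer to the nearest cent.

PV of 5-year annuity: $9.80 × [1 − (1+0.099)^−5] / 0.099 = 37.24481
Perpetuity value at year 5: $5.68 / 0.099 = 57.37374
PV of perpetuity: 57.37374 / (1+0.099)^5 = 35.78695
Total PV = 37.24481 + 35.78695 = 73.03176

$73.03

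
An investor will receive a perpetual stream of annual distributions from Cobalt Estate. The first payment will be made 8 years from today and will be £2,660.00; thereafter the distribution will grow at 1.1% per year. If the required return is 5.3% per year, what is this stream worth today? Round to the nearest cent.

Value at end of year 7: C₁ / (r − g) = £2,660.00 / (0.053 − 0.011) = £63,333.3333
Discount to today: PV = £63,333.3333 / (1 + 0.053)^7 = £63,333.3333 / 1.435485 = £44,119.82

£44119.82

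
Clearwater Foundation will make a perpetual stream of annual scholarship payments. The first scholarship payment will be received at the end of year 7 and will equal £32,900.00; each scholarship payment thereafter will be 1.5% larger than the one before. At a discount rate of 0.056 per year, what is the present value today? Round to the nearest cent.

£578666.75

Value at end of year 6: C₁ / (r − g) = £32,900.00 / (0.056 − 0.015) = £802,439.0244
Discount to today: PV = £802,439.0244 / (1 + 0.056)^6 = £802,439.0244 / 1.386703 = £578,666.75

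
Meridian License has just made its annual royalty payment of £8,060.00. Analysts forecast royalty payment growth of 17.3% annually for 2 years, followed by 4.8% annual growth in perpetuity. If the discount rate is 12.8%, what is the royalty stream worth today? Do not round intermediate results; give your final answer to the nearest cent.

£131275.91

D_1 = 9454.38000
D_2 = 11089.98774
Terminal value at year 2: TV = D_2×(1+g_2)/(r−g_2) = 11622.30715/0.08 = 145278.83939
P_0 = D_1/(1+r)^1 + D_2/(1+r)^2 + TV/(1+r)^2
    = 8381.54255 + 8715.91260 + 114178.45508 = 131275.91024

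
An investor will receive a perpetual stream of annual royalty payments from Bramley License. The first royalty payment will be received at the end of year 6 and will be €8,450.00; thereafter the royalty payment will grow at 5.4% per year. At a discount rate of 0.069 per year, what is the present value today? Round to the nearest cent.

Value at end of year 5: C₁ / (r − g) = €8,450.00 / (0.069 − 0.054) = €563,333.3333
Discount to today: PV = €563,333.3333 / (1 + 0.069)^5 = €563,333.3333 / 1.396010 = €403,531.02

€403531.02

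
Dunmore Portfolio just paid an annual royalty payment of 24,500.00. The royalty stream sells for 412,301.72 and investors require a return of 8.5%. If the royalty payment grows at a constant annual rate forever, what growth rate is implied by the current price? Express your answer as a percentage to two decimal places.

2.41%

P = D₀(1+g)/(r−g) ⇒ P(r−g) = D₀(1+g) ⇒ g(P+D₀) = P·r − D₀
g = (P·r − D₀)/(P + D₀) = (412,301.72×0.085 − 24,500.00) / (412,301.72 + 24,500.00) = 0.024143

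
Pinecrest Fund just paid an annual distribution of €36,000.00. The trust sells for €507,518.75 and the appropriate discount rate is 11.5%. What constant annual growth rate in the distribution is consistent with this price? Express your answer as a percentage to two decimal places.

4.11%

P = D₀(1+g)/(r−g) ⇒ P(r−g) = D₀(1+g) ⇒ g(P+D₀) = P·r − D₀
g = (P·r − D₀)/(P + D₀) = (€507,518.75×0.115 − €36,000.00) / (€507,518.75 + €36,000.00) = 0.041148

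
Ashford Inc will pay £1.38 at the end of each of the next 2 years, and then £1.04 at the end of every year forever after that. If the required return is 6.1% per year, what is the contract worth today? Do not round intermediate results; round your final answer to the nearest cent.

£17.67

PV of 2-year annuity: £1.38 × [1 − (1+0.061)^−2] / 0.061 = 2.52654
Perpetuity value at year 2: £1.04 / 0.061 = 17.04918
PV of perpetuity: 17.04918 / (1+0.061)^2 = 15.14512
Total PV = 2.52654 + 15.14512 = 17.67166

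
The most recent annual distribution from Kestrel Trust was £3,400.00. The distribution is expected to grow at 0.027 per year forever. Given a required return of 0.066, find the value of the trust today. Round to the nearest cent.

D₁ = D₀ × (1 + g) = £3,400.00 × 1.027 = £3,491.8000
Growing perpetuity: P = D₁ / (r − g) = £3,491.8000 / (0.066 − 0.027) = £89,533.33

£89533.33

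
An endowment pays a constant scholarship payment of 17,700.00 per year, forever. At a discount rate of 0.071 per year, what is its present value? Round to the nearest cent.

Level perpetuity: PV = C / r = 17,700.00 / 0.071 = 249,295.77

249295.77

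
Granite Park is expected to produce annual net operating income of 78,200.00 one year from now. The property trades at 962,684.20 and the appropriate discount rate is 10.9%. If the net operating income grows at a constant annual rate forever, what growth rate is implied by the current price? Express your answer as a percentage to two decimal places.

P = D₁/(r−g) ⇒ g = r − D₁/P = 0.109 − 78,200.00/962,684.20 = 0.027769

2.78%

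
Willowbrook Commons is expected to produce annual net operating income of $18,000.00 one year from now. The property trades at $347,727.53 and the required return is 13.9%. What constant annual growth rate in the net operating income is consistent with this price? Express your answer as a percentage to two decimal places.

P = D₁/(r−g) ⇒ g = r − D₁/P = 0.139 − $18,000.00/$347,727.53 = 0.087235

8.72%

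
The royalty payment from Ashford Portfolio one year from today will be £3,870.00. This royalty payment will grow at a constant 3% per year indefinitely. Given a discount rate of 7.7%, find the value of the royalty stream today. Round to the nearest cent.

Growing perpetuity: P = D₁ / (r − g) = £3,870.0000 / (0.077 − 0.03) = £82,340.43

£82340.43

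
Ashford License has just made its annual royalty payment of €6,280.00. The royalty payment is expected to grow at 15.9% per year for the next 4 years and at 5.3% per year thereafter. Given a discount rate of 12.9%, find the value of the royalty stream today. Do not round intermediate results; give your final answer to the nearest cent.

€123468.21

D_1 = 7278.52000
D_2 = 8435.80468
D_3 = 9777.09762
D_4 = 11331.65615
Terminal value at year 4: TV = D_4×(1+g_2)/(r−g_2) = 11932.23392/0.076 = 157003.07792
P_0 = D_1/(1+r)^1 + D_2/(1+r)^2 + D_3/(1+r)^3 + D_4/(1+r)^4 + TV/(1+r)^4
    = 6446.87334 + 6618.18087 + 6794.04041 + 6974.57293 + 96634.54337 = 123468.21092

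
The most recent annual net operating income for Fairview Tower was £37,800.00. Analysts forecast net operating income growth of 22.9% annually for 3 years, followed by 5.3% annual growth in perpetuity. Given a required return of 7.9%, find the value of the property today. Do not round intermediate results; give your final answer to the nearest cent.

£2410190.01

D_1 = 46456.20000
D_2 = 57094.66980
D_3 = 70169.34918
Terminal value at year 3: TV = D_3×(1+g_2)/(r−g_2) = 73888.32469/0.026 = 2841858.64196
P_0 = D_1/(1+r)^1 + D_2/(1+r)^2 + D_3/(1+r)^3 + TV/(1+r)^3
    = 43054.86562 + 49040.25009 + 55857.70839 + 2262237.18989 = 2410190.01398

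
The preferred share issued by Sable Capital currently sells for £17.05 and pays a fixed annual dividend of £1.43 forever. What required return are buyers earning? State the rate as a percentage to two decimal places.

P = C/r ⇒ r = C/P = £1.43/£17.05 = 0.083871

8.39%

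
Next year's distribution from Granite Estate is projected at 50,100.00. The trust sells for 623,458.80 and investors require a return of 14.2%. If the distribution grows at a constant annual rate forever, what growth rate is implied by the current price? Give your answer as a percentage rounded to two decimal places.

6.16%

P = D₁/(r−g) ⇒ g = r − D₁/P = 0.142 − 50,100.00/623,458.80 = 0.061642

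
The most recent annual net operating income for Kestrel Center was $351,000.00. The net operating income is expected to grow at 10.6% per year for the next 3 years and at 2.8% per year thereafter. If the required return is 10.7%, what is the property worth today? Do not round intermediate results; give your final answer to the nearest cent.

D_1 = 388206.00000
D_2 = 429355.83600
D_3 = 474867.55462
Terminal value at year 3: TV = D_3×(1+g_2)/(r−g_2) = 488163.84615/0.079 = 6179289.19171
P_0 = D_1/(1+r)^1 + D_2/(1+r)^2 + D_3/(1+r)^3 + TV/(1+r)^3
    = 350682.92683 + 350366.14008 + 350049.63951 + 4555076.32167 = 5606175.02809

$5606175.03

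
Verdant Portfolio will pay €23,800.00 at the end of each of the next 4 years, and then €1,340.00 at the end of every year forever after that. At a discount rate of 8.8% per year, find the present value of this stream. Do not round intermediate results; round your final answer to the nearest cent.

€88311.96

PV of 4-year annuity: €23,800.00 × [1 − (1+0.088)^−4] / 0.088 = 77445.03755
Perpetuity value at year 4: €1,340.00 / 0.088 = 15227.27273
PV of perpetuity: 15227.27273 / (1+0.088)^4 = 10866.92187
Total PV = 77445.03755 + 10866.92187 = 88311.95942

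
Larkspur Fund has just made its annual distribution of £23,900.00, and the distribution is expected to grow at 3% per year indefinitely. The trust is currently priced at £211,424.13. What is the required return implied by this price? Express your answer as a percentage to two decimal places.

D₁ = £23,900.00 × 1.03 = £24,617.0000
P = D₁/(r − g) ⇒ r = D₁/P + g = £24,617.0000/£211,424.13 + 0.03 = 0.116434 + 0.03 = 0.146434

14.64%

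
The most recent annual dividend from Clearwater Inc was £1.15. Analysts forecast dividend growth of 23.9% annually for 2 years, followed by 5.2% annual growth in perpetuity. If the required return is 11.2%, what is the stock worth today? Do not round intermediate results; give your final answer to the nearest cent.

D_1 = 1.42485
D_2 = 1.76539
Terminal value at year 2: TV = D_2×(1+g_2)/(r−g_2) = 1.85719/0.06 = 30.95316
P_0 = D_1/(1+r)^1 + D_2/(1+r)^2 + TV/(1+r)^2
    = 1.28134 + 1.42768 + 25.03199 = 27.74101

£27.74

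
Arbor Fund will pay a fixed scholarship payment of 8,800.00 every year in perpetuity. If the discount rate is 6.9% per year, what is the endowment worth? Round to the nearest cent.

Level perpetuity: PV = C / r = 8,800.00 / 0.069 = 127,536.23

127536.23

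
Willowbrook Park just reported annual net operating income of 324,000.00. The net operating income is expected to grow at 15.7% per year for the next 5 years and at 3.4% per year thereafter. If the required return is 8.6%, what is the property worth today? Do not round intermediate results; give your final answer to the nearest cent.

D_1 = 374868.00000
D_2 = 433722.27600
D_3 = 501816.67333
D_4 = 580601.89105
D_5 = 671756.38794
Terminal value at year 5: TV = D_5×(1+g_2)/(r−g_2) = 694596.10513/0.052 = 13357617.40633
P_0 = D_1/(1+r)^1 + D_2/(1+r)^2 + D_3/(1+r)^3 + D_4/(1+r)^4 + D_5/(1+r)^5 + TV/(1+r)^5
    = 345182.32044 + 367749.48872 + 391792.04277 + 417406.43968 + 444695.44264 + 8842597.84014 = 10809423.57439

10809423.57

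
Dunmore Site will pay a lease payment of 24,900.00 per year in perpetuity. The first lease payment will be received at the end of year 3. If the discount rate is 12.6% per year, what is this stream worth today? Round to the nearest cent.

155866.23

Value at end of year 2: C / r = 24,900.00 / 0.126 = 197,619.0476
Discount to today: PV = 197,619.0476 / (1 + 0.126)^2 = 197,619.0476 / 1.267876 = 155,866.23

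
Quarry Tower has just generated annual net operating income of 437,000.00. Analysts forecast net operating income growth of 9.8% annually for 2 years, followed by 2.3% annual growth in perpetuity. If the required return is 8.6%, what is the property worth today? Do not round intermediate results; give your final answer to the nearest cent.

D_1 = 479826.00000
D_2 = 526848.94800
Terminal value at year 2: TV = D_2×(1+g_2)/(r−g_2) = 538966.47380/0.063 = 8555023.39371
P_0 = D_1/(1+r)^1 + D_2/(1+r)^2 + TV/(1+r)^2
    = 441828.72928 + 446710.81469 + 7253732.75279 = 8142272.29676

8142272.30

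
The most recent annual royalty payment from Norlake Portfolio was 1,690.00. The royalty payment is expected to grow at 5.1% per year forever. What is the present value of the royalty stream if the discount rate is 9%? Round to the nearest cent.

D₁ = D₀ × (1 + g) = 1,690.00 × 1.051 = 1,776.1900
Growing perpetuity: P = D₁ / (r − g) = 1,776.1900 / (0.09 − 0.051) = 45,543.33

45543.33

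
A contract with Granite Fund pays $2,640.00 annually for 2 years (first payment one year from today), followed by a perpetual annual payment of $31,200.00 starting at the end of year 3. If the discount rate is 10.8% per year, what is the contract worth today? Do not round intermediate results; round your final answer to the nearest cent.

$239849.02

PV of 2-year annuity: $2,640.00 × [1 − (1+0.108)^−2] / 0.108 = 4533.09700
Perpetuity value at year 2: $31,200.00 / 0.108 = 288888.88889
PV of perpetuity: 288888.88889 / (1+0.108)^2 = 235315.92430
Total PV = 4533.09700 + 235315.92430 = 239849.02130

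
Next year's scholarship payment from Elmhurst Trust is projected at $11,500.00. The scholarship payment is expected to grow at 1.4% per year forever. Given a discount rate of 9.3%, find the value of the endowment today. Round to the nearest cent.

$145569.62

Growing perpetuity: P = D₁ / (r − g) = $11,500.0000 / (0.093 − 0.014) = $145,569.62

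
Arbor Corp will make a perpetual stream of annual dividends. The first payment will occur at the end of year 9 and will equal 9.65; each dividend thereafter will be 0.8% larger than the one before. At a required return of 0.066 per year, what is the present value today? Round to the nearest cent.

99.78

Value at end of year 8: C₁ / (r − g) = 9.65 / (0.066 − 0.008) = 166.3793
Discount to today: PV = 166.3793 / (1 + 0.066)^8 = 166.3793 / 1.667468 = 99.78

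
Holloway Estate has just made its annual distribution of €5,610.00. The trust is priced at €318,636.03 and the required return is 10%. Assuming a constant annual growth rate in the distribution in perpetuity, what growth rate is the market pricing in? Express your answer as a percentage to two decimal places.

P = D₀(1+g)/(r−g) ⇒ P(r−g) = D₀(1+g) ⇒ g(P+D₀) = P·r − D₀
g = (P·r − D₀)/(P + D₀) = (€318,636.03×0.1 − €5,610.00) / (€318,636.03 + €5,610.00) = 0.080968

8.10%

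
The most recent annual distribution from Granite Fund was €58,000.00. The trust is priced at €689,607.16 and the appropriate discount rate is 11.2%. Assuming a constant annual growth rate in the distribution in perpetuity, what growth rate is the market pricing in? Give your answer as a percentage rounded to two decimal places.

P = D₀(1+g)/(r−g) ⇒ P(r−g) = D₀(1+g) ⇒ g(P+D₀) = P·r − D₀
g = (P·r − D₀)/(P + D₀) = (€689,607.16×0.112 − €58,000.00) / (€689,607.16 + €58,000.00) = 0.025730

2.57%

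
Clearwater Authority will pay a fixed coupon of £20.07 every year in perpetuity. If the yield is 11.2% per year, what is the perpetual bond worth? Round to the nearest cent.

Level perpetuity: PV = C / r = £20.07 / 0.112 = £179.20

£179.20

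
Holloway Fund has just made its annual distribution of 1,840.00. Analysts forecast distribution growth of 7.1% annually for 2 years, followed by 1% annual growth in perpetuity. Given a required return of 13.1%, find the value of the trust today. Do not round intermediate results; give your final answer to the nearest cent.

17164.67

D_1 = 1970.64000
D_2 = 2110.55544
Terminal value at year 2: TV = D_2×(1+g_2)/(r−g_2) = 2131.66099/0.121 = 17617.03301
P_0 = D_1/(1+r)^1 + D_2/(1+r)^2 + TV/(1+r)^2
    = 1742.38727 + 1649.95293 + 13772.33438 = 17164.67457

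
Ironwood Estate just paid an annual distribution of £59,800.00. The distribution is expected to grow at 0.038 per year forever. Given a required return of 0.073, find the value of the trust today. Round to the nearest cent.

£1773497.14

D₁ = D₀ × (1 + g) = £59,800.00 × 1.038 = £62,072.4000
Growing perpetuity: P = D₁ / (r − g) = £62,072.4000 / (0.073 − 0.038) = £1,773,497.14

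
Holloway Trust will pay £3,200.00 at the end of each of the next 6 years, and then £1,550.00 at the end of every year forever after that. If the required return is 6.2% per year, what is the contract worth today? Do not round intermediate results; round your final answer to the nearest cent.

PV of 6-year annuity: £3,200.00 × [1 − (1+0.062)^−6] / 0.062 = 15637.04291
Perpetuity value at year 6: £1,550.00 / 0.062 = 25000.00000
PV of perpetuity: 25000.00000 / (1+0.062)^6 = 17425.80734
Total PV = 15637.04291 + 17425.80734 = 33062.85025

£33062.85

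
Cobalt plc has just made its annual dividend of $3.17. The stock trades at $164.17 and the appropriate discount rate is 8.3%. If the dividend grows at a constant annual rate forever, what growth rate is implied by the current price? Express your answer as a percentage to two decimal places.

6.25%

P = D₀(1+g)/(r−g) ⇒ P(r−g) = D₀(1+g) ⇒ g(P+D₀) = P·r − D₀
g = (P·r − D₀)/(P + D₀) = ($164.17×0.083 − $3.17) / ($164.17 + $3.17) = 0.062484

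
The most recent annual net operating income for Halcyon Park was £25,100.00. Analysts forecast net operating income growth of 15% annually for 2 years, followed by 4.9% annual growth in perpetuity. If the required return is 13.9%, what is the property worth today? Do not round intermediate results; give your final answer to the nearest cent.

D_1 = 28865.00000
D_2 = 33194.75000
Terminal value at year 2: TV = D_2×(1+g_2)/(r−g_2) = 34821.29275/0.09 = 386903.25278
P_0 = D_1/(1+r)^1 + D_2/(1+r)^2 + TV/(1+r)^2
    = 25342.40562 + 25587.15229 + 298232.47506 = 349162.03297

£349162.03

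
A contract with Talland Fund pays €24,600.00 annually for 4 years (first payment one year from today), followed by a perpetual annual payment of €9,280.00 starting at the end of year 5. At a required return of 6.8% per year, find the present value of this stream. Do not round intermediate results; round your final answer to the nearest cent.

€188597.82

PV of 4-year annuity: €24,600.00 × [1 − (1+0.068)^−4] / 0.068 = 83702.99946
Perpetuity value at year 4: €9,280.00 / 0.068 = 136470.58824
PV of perpetuity: 136470.58824 / (1+0.068)^4 = 104894.82258
Total PV = 83702.99946 + 104894.82258 = 188597.82205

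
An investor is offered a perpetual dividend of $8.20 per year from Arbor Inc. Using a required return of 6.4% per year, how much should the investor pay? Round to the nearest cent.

$128.13

Level perpetuity: PV = C / r = $8.20 / 0.064 = $128.13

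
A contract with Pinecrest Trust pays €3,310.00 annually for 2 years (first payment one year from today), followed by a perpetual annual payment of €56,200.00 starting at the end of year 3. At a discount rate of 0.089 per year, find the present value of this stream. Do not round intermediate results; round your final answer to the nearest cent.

€538294.93

PV of 2-year annuity: €3,310.00 × [1 − (1+0.089)^−2] / 0.089 = 5830.56544
Perpetuity value at year 2: €56,200.00 / 0.089 = 631460.67416
PV of perpetuity: 631460.67416 / (1+0.089)^2 = 532464.36665
Total PV = 5830.56544 + 532464.36665 = 538294.93209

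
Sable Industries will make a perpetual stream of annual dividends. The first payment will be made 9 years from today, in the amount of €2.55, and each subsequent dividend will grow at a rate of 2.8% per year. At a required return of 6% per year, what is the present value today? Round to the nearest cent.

Value at end of year 8: C₁ / (r − g) = €2.55 / (0.06 − 0.028) = €79.6875
Discount to today: PV = €79.6875 / (1 + 0.06)^8 = €79.6875 / 1.593848 = €50.00

€50.00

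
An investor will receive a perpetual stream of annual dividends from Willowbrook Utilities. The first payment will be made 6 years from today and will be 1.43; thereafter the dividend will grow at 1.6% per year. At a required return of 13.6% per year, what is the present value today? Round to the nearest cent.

6.30

Value at end of year 5: C₁ / (r − g) = 1.43 / (0.136 − 0.016) = 11.9167
Discount to today: PV = 11.9167 / (1 + 0.136)^5 = 11.9167 / 1.891872 = 6.30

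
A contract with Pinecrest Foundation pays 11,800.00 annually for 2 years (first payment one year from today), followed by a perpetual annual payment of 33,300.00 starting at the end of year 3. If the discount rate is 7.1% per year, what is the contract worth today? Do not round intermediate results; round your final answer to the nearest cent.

430195.51

PV of 2-year annuity: 11,800.00 × [1 − (1+0.071)^−2] / 0.071 = 21305.07977
Perpetuity value at year 2: 33,300.00 / 0.071 = 469014.08451
PV of perpetuity: 469014.08451 / (1+0.071)^2 = 408890.42720
Total PV = 21305.07977 + 408890.42720 = 430195.50697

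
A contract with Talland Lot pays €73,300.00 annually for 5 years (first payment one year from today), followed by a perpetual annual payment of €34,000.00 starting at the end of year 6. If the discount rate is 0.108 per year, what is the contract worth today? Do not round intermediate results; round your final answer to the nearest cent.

€460797.30

PV of 5-year annuity: €73,300.00 × [1 − (1+0.108)^−5] / 0.108 = 272277.76527
Perpetuity value at year 5: €34,000.00 / 0.108 = 314814.81481
PV of perpetuity: 314814.81481 / (1+0.108)^5 = 188519.53488
Total PV = 272277.76527 + 188519.53488 = 460797.30015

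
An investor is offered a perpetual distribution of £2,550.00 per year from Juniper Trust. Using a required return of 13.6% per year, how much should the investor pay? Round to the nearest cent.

Level perpetuity: PV = C / r = £2,550.00 / 0.136 = £18,750.00

£18750.00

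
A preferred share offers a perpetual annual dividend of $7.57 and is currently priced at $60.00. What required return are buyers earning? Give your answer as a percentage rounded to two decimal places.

12.62%

P = C/r ⇒ r = C/P = $7.57/$60.00 = 0.126167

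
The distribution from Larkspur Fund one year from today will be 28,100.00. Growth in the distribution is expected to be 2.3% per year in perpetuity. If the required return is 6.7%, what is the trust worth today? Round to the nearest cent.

Growing perpetuity: P = D₁ / (r − g) = 28,100.0000 / (0.067 − 0.023) = 638,636.36

638636.36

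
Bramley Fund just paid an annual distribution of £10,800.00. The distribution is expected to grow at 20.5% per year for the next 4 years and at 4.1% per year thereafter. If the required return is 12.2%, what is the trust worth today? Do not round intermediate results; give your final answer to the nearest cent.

£236459.69

D_1 = 13014.00000
D_2 = 15681.87000
D_3 = 18896.65335
D_4 = 22770.46729
Terminal value at year 4: TV = D_4×(1+g_2)/(r−g_2) = 23704.05645/0.081 = 292642.67217
P_0 = D_1/(1+r)^1 + D_2/(1+r)^2 + D_3/(1+r)^3 + D_4/(1+r)^4 + TV/(1+r)^4
    = 11598.93048 + 12456.96188 + 13378.46619 + 14368.13882 + 184657.19155 = 236459.68892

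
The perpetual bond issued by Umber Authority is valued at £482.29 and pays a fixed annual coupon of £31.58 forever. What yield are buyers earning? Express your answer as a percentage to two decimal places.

6.55%

P = C/r ⇒ r = C/P = £31.58/£482.29 = 0.065479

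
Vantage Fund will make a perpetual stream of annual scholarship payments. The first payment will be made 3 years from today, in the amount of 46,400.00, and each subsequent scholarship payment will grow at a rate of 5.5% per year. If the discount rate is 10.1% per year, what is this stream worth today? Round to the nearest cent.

Value at end of year 2: C₁ / (r − g) = 46,400.00 / (0.101 − 0.055) = 1,008,695.6522
Discount to today: PV = 1,008,695.6522 / (1 + 0.101)^2 = 1,008,695.6522 / 1.212201 = 832,119.14

832119.14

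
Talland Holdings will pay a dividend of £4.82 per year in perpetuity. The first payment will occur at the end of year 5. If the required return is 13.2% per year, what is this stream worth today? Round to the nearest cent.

£22.24

Value at end of year 4: C / r = £4.82 / 0.132 = £36.5152
Discount to today: PV = £36.5152 / (1 + 0.132)^4 = £36.5152 / 1.642047 = £22.24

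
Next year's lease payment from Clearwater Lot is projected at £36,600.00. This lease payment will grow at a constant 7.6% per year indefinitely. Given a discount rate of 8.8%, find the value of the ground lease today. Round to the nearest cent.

£3050000.00

Growing perpetuity: P = D₁ / (r − g) = £36,600.0000 / (0.088 − 0.076) = £3,050,000.00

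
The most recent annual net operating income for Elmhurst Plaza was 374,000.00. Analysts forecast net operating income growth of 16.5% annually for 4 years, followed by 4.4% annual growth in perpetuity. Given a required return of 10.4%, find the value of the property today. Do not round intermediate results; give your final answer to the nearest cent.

9783915.89

D_1 = 435710.00000
D_2 = 507602.15000
D_3 = 591356.50475
D_4 = 688930.32803
Terminal value at year 4: TV = D_4×(1+g_2)/(r−g_2) = 719243.26247/0.06 = 11987387.70779
P_0 = D_1/(1+r)^1 + D_2/(1+r)^2 + D_3/(1+r)^3 + D_4/(1+r)^4 + TV/(1+r)^4
    = 394664.85507 + 416471.51826 + 439483.07860 + 463766.11102 + 8069530.33178 = 9783915.89473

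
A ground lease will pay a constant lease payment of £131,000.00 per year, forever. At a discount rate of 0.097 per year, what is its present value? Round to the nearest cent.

Level perpetuity: PV = C / r = £131,000.00 / 0.097 = £1,350,515.46

£1350515.46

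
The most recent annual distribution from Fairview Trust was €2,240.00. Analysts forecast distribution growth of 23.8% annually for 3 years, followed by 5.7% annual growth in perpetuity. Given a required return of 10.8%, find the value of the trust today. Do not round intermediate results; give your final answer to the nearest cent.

D_1 = 2773.12000
D_2 = 3433.12256
D_3 = 4250.20573
Terminal value at year 3: TV = D_3×(1+g_2)/(r−g_2) = 4492.46746/0.051 = 88087.59717
P_0 = D_1/(1+r)^1 + D_2/(1+r)^2 + D_3/(1+r)^3 + TV/(1+r)^3
    = 2502.81588 + 2796.46757 + 3124.57297 + 64758.30642 = 73182.16284

€73182.16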